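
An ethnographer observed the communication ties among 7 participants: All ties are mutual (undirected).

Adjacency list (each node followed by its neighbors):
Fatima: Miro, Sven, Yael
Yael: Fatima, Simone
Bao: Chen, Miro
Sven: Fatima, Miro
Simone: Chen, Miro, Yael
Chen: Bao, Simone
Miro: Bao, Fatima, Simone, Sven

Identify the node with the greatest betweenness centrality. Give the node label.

Unnormalized betweenness of each node: Bao:4/3, Chen:5/6, Fatima:11/6, Miro:19/3, Simone:23/6, Sven:0, Yael:5/6.
Miro has the largest value, 19/3, making it the main broker — the node through which the most shortest paths run.

Miro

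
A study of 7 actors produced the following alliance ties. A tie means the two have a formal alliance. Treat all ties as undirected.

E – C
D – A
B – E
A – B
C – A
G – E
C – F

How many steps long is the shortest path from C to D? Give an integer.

One shortest route is C – A – D, which uses 2 edges, and C and D are not directly tied, so nothing shorter exists. So d(C,D) = 2.

2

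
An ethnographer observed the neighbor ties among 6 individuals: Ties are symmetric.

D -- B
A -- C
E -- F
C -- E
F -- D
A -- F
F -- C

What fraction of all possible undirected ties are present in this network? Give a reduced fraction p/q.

There are 7 edges and 6 nodes, so the maximum possible is C(6,2) = 15.
Density = 7/15.

7/15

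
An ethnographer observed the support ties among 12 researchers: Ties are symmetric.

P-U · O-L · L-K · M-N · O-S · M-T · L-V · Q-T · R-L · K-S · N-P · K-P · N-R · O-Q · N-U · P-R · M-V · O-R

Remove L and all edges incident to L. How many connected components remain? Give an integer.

1

L's neighbors (K, O, R, and V) remain reachable from one another through other ties, so the rest of the network stays in one piece.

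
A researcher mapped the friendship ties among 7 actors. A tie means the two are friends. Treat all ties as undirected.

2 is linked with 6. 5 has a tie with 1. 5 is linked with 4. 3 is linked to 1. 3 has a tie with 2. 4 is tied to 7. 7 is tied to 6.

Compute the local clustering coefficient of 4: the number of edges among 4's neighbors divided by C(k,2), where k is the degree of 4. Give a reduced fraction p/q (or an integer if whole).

0

4's neighbors: 5 and 7 (k = 2).
Possible neighbor pairs: C(2,2) = 1. Edges among them: none → e = 0.
Clustering(4) = 0/1.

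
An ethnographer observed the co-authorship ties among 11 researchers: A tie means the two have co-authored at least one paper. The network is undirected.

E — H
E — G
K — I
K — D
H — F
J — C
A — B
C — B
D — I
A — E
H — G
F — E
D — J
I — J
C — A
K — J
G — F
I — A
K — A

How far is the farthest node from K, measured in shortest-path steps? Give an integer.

Distances from K: A:1, B:2, C:2, D:1, E:2, F:3, G:3, H:3, I:1, J:1.
The largest is 3 (to G, F, and H), so the eccentricity of K is 3.

3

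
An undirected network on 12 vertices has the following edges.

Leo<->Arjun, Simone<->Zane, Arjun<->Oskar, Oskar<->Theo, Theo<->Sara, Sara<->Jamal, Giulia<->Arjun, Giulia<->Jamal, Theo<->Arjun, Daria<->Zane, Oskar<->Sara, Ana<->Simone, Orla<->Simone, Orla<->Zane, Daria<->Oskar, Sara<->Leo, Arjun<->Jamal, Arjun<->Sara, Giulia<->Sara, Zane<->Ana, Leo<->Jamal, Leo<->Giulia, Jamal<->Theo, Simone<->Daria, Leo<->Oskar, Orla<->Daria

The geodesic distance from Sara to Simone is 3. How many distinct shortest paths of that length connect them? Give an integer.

The shortest distance is 3, and the only length-3 path is Sara–Oskar–Daria–Simone. So there is exactly 1 shortest path.

1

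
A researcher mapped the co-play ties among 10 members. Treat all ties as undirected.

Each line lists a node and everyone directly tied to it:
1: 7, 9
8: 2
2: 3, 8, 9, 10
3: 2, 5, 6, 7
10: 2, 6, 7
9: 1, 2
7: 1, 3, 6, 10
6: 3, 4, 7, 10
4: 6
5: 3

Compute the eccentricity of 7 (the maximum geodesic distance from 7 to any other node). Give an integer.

3

Distances from 7: 1:1, 2:2, 3:1, 4:2, 5:2, 6:1, 8:3, 9:2, 10:1.
The largest is 3 (to 8), so the eccentricity of 7 is 3.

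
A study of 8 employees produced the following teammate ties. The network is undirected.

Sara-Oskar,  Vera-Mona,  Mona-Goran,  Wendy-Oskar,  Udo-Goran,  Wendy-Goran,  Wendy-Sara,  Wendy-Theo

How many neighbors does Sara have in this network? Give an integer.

2

Sara is directly tied to Oskar and Wendy. That is 2 neighbors, so the degree of Sara is 2.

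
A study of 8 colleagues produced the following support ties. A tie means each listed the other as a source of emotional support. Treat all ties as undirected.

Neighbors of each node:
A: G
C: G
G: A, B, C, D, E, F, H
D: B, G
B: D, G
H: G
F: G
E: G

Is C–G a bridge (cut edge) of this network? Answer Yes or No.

Yes

Without the C–G edge there is no alternate route between C and G, so the network disconnects. It is a bridge.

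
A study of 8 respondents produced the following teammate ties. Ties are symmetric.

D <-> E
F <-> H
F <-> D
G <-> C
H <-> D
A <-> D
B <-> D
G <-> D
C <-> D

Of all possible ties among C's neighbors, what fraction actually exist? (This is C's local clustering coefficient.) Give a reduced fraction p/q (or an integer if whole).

C's neighbors: D and G (k = 2).
Possible neighbor pairs: C(2,2) = 1. Edges among them: D–G → e = 1.
Clustering(C) = 1/1.

1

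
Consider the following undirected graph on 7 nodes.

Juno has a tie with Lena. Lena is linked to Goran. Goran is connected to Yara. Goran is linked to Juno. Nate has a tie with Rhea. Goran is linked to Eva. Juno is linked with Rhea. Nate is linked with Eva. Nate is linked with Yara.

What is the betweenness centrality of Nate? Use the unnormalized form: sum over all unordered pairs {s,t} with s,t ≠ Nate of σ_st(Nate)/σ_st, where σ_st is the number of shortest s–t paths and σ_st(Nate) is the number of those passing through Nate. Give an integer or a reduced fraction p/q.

5/2

Pairs whose geodesics pass through Nate — Eva–Yara: 1/2; Eva–Rhea: 1; Yara–Rhea: 1.
All other pairs contribute 0.
Summing the contributions gives betweenness(Nate) = 5/2.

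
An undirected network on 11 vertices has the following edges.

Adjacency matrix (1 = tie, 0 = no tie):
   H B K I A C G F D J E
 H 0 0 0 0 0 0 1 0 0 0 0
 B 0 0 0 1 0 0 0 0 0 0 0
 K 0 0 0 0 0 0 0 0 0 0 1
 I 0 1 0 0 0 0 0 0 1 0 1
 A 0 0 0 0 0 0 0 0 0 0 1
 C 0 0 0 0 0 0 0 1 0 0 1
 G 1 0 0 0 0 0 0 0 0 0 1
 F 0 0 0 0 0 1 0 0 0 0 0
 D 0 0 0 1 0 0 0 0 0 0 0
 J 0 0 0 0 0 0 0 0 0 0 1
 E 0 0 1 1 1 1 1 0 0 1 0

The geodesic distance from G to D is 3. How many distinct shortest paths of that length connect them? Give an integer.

The shortest distance is 3, and the only length-3 path is G–E–I–D. So there is exactly 1 shortest path.

1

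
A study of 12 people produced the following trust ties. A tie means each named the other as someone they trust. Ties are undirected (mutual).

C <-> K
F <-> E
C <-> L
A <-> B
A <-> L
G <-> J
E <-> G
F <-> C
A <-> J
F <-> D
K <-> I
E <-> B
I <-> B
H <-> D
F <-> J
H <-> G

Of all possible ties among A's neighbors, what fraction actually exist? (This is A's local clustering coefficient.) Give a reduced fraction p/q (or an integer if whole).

A's neighbors: B, J, and L (k = 3).
Possible neighbor pairs: C(3,2) = 3. Edges among them: none → e = 0.
Clustering(A) = 0/3 = 0.

0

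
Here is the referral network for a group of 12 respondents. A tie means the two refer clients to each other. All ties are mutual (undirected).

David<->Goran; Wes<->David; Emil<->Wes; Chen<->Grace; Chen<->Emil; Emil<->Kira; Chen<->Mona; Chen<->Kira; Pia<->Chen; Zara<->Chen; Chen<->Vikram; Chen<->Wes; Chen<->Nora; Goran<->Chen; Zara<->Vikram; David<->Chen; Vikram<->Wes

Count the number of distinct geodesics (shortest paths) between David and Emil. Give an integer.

2

The shortest distance is 2. The length-2 paths are: David–Chen–Emil; David–Wes–Emil.
That gives 2 distinct shortest paths.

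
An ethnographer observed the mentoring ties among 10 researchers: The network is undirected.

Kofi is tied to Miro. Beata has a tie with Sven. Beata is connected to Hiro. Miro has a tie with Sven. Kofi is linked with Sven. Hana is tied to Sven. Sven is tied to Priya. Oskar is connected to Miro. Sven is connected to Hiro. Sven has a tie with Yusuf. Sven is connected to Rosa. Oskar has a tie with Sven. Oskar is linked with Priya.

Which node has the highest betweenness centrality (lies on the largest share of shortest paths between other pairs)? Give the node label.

Sven

Unnormalized betweenness of each node: Beata:0, Hana:0, Hiro:0, Kofi:0, Miro:1/2, Oskar:1/2, Priya:0, Rosa:0, Sven:31, Yusuf:0.
Sven has the largest value, 31, making it the main broker — the node through which the most shortest paths run.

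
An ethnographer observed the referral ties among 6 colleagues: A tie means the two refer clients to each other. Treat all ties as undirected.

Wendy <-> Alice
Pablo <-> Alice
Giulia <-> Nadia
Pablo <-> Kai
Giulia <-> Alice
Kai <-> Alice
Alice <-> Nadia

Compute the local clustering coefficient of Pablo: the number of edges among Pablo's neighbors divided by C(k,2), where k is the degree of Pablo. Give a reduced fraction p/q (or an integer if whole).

Pablo's neighbors: Alice and Kai (k = 2).
Possible neighbor pairs: C(2,2) = 1. Edges among them: Alice–Kai → e = 1.
Clustering(Pablo) = 1/1.

1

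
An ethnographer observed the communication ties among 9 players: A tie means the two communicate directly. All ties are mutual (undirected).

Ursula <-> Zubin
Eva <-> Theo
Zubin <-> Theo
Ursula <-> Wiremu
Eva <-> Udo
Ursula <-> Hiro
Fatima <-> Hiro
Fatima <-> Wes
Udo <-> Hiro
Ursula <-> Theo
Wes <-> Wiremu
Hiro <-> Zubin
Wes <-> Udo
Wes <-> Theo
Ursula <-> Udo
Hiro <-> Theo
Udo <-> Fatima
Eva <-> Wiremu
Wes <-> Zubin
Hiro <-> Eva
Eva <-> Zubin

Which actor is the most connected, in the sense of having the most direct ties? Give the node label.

Hiro

Degrees — Eva:5, Fatima:3, Hiro:6, Theo:5, Udo:5, Ursula:5, Wes:5, Wiremu:3, Zubin:5.
The maximum is 6, attained only by Hiro.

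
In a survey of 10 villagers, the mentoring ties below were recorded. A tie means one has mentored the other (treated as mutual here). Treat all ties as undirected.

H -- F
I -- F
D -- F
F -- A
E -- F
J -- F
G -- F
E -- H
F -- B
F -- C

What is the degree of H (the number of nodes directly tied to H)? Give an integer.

H is directly tied to E and F. That is 2 neighbors, so the degree of H is 2.

2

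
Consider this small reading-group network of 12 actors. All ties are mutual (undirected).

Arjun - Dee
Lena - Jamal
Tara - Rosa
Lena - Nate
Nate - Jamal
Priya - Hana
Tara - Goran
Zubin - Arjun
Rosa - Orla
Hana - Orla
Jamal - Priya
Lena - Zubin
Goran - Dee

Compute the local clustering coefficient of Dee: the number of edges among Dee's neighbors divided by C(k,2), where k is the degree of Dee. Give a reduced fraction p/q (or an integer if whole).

0

Dee's neighbors: Arjun and Goran (k = 2).
Possible neighbor pairs: C(2,2) = 1. Edges among them: none → e = 0.
Clustering(Dee) = 0/1.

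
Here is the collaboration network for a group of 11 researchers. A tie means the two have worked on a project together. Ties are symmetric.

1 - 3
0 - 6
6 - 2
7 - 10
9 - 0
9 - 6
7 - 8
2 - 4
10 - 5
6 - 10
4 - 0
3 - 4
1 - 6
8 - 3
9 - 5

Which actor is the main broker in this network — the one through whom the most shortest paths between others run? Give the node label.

6

Unnormalized betweenness of each node: 0:4, 1:13/4, 2:1, 3:15/2, 4:11/2, 5:5/4, 6:16, 7:15/4, 8:13/4, 9:4, 10:19/2.
6 has the largest value, 16, making it the main broker — the node through which the most shortest paths run.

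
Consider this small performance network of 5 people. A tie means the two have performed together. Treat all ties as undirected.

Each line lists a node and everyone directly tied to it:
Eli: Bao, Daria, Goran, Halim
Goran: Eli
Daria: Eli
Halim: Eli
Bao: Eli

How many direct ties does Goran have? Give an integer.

Goran is directly tied to Eli. That is 1 neighbor, so the degree of Goran is 1.

1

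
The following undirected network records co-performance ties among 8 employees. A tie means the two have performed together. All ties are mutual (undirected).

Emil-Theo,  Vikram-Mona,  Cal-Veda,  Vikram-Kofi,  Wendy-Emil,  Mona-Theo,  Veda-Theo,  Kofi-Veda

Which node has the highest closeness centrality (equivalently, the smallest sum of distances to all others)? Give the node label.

Farness (sum of distances to all others) for each node — Cal:18, Emil:15, Kofi:15, Mona:14, Theo:11, Veda:12, Vikram:16, Wendy:21.
The smallest farness is 11, for Theo, so Theo has the highest closeness.

Theo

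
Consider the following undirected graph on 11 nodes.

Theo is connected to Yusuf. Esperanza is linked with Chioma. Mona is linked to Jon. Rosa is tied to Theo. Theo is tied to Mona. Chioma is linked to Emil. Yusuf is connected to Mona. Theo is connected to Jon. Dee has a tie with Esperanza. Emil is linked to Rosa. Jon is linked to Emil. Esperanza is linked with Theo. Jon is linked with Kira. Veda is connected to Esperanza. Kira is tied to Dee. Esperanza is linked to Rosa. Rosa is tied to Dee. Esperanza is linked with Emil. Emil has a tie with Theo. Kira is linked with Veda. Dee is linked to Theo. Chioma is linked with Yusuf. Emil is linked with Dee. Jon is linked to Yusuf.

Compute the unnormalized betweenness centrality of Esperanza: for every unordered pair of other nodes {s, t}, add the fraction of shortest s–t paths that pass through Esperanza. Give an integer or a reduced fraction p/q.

37/5

Pairs whose geodesics pass through Esperanza — Mona–Veda: 1/2; Yusuf–Veda: 2/3; Rosa–Chioma: 1/2; Rosa–Veda: 1; Emil–Veda: 1; Theo–Chioma: 1/3; Theo–Veda: 1; Chioma–Kira: 2/5; Chioma–Veda: 1; Chioma–Dee: 1/2; Veda–Dee: 1/2.
All other pairs contribute 0.
Summing the contributions gives betweenness(Esperanza) = 37/5.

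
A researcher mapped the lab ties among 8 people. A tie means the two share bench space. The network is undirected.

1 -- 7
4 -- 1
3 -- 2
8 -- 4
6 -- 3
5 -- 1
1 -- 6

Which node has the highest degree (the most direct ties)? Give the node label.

Degrees — 1:4, 2:1, 3:2, 4:2, 5:1, 6:2, 7:1, 8:1.
The maximum is 4, attained only by 1.

1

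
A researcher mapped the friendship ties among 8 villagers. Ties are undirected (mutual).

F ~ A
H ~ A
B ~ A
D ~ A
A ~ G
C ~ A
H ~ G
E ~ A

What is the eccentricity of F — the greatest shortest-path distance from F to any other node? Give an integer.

2

Distances from F: A:1, B:2, C:2, D:2, E:2, G:2, H:2.
The largest is 2 (to D, C, B, H, G, and E), so the eccentricity of F is 2.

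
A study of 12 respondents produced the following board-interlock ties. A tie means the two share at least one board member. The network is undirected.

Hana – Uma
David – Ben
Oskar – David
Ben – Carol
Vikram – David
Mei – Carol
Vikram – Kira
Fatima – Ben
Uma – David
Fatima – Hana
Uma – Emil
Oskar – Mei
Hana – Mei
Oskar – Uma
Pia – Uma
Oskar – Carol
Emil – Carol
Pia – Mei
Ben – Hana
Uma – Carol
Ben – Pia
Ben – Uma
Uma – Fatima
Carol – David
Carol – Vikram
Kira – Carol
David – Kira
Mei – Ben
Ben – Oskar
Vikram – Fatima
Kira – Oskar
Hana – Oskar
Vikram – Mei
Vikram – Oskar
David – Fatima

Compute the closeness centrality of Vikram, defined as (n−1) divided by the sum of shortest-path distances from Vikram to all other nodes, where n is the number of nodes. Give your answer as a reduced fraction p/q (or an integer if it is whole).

11/16

Distances from Vikram: Ben:2, Carol:1, David:1, Emil:2, Fatima:1, Hana:2, Kira:1, Mei:1, Oskar:1, Pia:2, Uma:2. Sum = 16.
n = 12, so closeness = 11/16.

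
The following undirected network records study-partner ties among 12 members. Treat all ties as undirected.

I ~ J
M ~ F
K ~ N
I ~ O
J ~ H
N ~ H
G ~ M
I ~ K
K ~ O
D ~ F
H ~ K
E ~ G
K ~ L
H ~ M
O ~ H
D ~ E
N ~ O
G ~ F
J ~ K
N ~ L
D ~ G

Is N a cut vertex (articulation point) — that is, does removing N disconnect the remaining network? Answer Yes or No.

No

Even without N, every remaining node can still reach every other (the residual graph is connected), so N is not a cut vertex.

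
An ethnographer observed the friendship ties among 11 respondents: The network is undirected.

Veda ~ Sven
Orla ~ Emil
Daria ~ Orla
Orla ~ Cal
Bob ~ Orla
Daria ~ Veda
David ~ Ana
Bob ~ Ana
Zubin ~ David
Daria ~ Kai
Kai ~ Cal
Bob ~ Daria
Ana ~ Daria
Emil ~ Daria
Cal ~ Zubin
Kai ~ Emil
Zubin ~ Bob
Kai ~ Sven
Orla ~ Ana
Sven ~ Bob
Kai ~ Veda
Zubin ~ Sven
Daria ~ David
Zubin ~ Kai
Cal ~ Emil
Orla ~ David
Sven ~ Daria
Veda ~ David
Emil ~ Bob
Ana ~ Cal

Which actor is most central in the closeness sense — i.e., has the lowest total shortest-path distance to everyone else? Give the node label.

Daria

Farness (sum of distances to all others) for each node — Ana:15, Bob:14, Cal:15, Daria:12, David:15, Emil:15, Kai:14, Orla:14, Sven:15, Veda:16, Zubin:15.
The smallest farness is 12, for Daria, so Daria has the highest closeness.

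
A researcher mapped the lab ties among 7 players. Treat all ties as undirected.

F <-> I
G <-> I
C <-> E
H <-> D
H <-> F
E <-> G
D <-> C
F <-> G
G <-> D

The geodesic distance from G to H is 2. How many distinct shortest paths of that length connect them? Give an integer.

2

The shortest distance is 2. The length-2 paths are: G–D–H; G–F–H.
That gives 2 distinct shortest paths.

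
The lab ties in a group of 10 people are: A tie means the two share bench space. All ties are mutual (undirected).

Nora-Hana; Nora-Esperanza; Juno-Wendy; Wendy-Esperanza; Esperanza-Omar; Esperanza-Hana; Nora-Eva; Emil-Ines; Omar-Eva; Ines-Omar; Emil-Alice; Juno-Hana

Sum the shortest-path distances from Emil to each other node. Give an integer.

Distances from Emil: Alice:1, Esperanza:3, Eva:3, Hana:4, Ines:1, Juno:5, Nora:4, Omar:2, Wendy:4.
Sum = 1 + 3 + 3 + 4 + 1 + 5 + 4 + 2 + 4 = 27.

27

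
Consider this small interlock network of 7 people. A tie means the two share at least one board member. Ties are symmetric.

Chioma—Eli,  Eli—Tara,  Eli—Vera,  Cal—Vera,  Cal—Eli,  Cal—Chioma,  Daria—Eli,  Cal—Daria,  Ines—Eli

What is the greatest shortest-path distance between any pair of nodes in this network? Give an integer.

2

Eccentricity of each node (its greatest distance to any other): Cal:2, Chioma:2, Daria:2, Eli:1, Ines:2, Tara:2, Vera:2.
The maximum eccentricity is 2, realized for instance by the pair Cal–Tara via Cal – Eli – Tara. So the diameter is 2.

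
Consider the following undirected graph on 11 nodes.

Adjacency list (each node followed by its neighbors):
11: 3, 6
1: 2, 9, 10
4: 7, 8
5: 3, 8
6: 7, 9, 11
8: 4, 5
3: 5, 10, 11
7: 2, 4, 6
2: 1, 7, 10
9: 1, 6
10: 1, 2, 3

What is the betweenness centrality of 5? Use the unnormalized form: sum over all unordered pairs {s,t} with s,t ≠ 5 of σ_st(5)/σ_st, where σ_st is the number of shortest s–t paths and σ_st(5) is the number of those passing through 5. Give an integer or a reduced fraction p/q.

Pairs whose geodesics pass through 5 — 3–4: 1; 3–8: 1; 11–8: 1; 1–8: 1/2; 10–8: 1.
All other pairs contribute 0.
Summing the contributions gives betweenness(5) = 9/2.

9/2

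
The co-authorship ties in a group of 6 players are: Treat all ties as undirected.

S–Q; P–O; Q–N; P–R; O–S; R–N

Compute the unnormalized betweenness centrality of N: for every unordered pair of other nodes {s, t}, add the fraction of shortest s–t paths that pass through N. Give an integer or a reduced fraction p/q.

Pairs whose geodesics pass through N — P–Q: 1/2; S–R: 1/2; Q–R: 1.
All other pairs contribute 0.
Summing the contributions gives betweenness(N) = 2.

2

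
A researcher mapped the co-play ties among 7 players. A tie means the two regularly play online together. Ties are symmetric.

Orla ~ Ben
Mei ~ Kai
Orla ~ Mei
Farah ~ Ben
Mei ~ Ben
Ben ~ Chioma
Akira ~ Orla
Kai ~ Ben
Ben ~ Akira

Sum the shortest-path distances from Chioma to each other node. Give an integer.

Distances from Chioma: Akira:2, Ben:1, Farah:2, Kai:2, Mei:2, Orla:2.
Sum = 2 + 1 + 2 + 2 + 2 + 2 = 11.

11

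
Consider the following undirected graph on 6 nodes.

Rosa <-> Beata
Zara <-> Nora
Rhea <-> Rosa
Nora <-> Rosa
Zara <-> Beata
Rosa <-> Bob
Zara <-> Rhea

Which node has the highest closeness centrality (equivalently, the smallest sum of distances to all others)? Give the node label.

Farness (sum of distances to all others) for each node — Beata:8, Bob:10, Nora:8, Rhea:8, Rosa:6, Zara:8.
The smallest farness is 6, for Rosa, so Rosa has the highest closeness.

Rosa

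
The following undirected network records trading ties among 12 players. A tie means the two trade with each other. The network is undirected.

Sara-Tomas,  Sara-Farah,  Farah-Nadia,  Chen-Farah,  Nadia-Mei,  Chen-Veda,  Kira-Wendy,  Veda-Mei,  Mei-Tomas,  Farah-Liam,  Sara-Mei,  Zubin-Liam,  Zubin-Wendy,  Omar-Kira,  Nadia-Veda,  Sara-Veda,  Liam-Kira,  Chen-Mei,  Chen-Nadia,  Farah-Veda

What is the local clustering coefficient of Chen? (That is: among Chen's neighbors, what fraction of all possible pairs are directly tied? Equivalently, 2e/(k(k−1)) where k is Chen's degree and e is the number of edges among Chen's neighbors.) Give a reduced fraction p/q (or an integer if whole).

Chen's neighbors: Farah, Mei, Nadia, and Veda (k = 4).
Possible neighbor pairs: C(4,2) = 6. Edges among them: Farah–Nadia, Farah–Veda, Mei–Nadia, Mei–Veda, Nadia–Veda → e = 5.
Clustering(Chen) = 5/6.

5/6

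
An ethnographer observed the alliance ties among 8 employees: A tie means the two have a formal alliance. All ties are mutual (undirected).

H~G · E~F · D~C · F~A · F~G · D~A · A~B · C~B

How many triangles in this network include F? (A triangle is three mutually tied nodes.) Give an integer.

0

F's neighbors are A, E, and G, but none of them are tied to each other, so no triangle contains F.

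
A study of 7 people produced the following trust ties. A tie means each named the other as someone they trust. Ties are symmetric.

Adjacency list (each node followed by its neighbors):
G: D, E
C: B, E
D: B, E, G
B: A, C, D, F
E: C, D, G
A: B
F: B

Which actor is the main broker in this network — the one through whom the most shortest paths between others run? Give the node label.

B

Unnormalized betweenness of each node: A:0, B:19/2, C:3/2, D:9/2, E:3/2, F:0, G:0.
B has the largest value, 19/2, making it the main broker — the node through which the most shortest paths run.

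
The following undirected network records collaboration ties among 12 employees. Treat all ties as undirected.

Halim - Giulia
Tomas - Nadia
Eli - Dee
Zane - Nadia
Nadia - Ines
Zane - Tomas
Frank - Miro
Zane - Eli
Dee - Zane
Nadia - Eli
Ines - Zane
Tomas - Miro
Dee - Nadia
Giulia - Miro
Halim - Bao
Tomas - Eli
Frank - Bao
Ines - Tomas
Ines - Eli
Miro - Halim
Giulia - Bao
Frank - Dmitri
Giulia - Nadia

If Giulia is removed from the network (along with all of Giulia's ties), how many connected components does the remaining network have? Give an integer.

1

Giulia's neighbors (Bao, Halim, Miro, and Nadia) remain reachable from one another through other ties, so the rest of the network stays in one piece.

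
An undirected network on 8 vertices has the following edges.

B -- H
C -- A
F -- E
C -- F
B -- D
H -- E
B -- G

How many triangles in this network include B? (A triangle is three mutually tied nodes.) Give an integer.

B's neighbors are D, G, and H, but none of them are tied to each other, so no triangle contains B.

0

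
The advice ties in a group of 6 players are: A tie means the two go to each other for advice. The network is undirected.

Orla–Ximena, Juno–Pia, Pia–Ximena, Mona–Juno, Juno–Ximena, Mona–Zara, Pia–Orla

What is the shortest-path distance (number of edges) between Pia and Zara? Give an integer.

One shortest route is Pia – Juno – Mona – Zara, which uses 3 edges, and at distance 2 from Pia we only reach {Mona}, which does not include Zara. So d(Pia,Zara) = 3.

3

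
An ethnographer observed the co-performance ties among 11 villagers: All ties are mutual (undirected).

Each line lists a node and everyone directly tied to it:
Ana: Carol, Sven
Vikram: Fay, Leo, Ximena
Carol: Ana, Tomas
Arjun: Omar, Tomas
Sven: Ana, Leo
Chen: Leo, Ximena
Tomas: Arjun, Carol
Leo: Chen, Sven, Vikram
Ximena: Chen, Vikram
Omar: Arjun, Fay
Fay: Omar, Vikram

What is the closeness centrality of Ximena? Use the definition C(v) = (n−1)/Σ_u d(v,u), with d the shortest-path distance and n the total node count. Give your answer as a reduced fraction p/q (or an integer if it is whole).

1/3

Distances from Ximena: Ana:4, Arjun:4, Carol:5, Chen:1, Fay:2, Leo:2, Omar:3, Sven:3, Tomas:5, Vikram:1. Sum = 30.
n = 11, so closeness = 10/30 = 1/3.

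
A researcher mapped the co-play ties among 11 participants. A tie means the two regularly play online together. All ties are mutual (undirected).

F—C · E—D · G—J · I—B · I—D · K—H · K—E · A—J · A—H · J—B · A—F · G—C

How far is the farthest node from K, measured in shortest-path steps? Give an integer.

Distances from K: A:2, B:4, C:4, D:2, E:1, F:3, G:4, H:1, I:3, J:3.
The largest is 4 (to B, G, and C), so the eccentricity of K is 4.

4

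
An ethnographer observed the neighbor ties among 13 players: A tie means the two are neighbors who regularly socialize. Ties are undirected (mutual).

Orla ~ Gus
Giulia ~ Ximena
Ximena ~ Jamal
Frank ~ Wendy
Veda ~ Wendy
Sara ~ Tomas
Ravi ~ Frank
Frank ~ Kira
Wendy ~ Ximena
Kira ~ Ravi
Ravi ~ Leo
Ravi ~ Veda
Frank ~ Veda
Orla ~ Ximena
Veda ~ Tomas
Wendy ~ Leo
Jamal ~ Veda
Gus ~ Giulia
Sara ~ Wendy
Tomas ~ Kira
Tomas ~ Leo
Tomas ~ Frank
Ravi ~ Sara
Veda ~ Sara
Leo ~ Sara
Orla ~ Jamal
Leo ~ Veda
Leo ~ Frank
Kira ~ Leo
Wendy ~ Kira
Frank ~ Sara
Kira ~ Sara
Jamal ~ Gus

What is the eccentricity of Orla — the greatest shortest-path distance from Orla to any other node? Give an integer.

Distances from Orla: Frank:3, Giulia:2, Gus:1, Jamal:1, Kira:3, Leo:3, Ravi:3, Sara:3, Tomas:3, Veda:2, Wendy:2, Ximena:1.
The largest is 3 (to Sara, Kira, Frank, Leo, Tomas, and Ravi), so the eccentricity of Orla is 3.

3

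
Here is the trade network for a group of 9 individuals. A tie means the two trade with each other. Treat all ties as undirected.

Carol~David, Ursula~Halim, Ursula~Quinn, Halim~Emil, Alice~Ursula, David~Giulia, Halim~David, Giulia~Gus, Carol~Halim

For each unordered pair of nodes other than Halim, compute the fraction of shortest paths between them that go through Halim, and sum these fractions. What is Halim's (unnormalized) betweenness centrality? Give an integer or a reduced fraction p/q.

Pairs whose geodesics pass through Halim — Gus–Quinn: 1; Gus–Emil: 1; Gus–Ursula: 1; Gus–Alice: 1; Quinn–Carol: 1; Quinn–Emil: 1; Quinn–David: 1; Quinn–Giulia: 1; Carol–Emil: 1; Carol–Ursula: 1; Carol–Alice: 1; Emil–David: 1; Emil–Ursula: 1; Emil–Giulia: 1 … (+5 more pairs).
All other pairs contribute 0.
Summing the contributions gives betweenness(Halim) = 19.

19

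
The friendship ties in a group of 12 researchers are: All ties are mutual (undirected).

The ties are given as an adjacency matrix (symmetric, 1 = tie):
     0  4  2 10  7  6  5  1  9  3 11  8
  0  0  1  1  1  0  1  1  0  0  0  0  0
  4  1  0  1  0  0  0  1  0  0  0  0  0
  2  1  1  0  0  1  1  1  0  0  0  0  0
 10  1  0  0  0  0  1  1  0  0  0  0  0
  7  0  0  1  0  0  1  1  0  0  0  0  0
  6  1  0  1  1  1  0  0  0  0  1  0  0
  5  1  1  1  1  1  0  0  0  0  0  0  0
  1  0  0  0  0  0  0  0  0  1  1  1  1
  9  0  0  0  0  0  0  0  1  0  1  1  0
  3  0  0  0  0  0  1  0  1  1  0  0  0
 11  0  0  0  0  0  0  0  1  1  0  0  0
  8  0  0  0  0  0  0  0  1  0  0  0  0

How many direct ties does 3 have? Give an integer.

3 is directly tied to 1, 6, and 9. That is 3 neighbors, so the degree of 3 is 3.

3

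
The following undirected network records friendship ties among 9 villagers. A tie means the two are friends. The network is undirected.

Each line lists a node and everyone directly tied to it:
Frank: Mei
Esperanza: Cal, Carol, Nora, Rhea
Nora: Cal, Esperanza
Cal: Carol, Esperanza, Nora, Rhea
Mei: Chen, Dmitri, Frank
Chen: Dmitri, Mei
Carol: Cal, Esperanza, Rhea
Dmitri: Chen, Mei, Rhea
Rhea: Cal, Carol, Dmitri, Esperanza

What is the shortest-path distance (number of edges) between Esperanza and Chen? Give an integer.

3

One shortest route is Esperanza – Rhea – Dmitri – Chen, which uses 3 edges, and at distance 2 from Esperanza we only reach {Dmitri}, which does not include Chen. So d(Esperanza,Chen) = 3.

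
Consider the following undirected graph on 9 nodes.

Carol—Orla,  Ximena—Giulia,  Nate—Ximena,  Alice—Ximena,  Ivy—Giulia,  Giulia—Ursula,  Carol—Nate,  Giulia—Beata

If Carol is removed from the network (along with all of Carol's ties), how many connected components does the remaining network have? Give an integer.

2

Without Carol, the remaining ties split the others into: {Orla}; {Alice, Beata, Giulia, Ivy, Nate, Ursula, Ximena}.
That's 2 separate components.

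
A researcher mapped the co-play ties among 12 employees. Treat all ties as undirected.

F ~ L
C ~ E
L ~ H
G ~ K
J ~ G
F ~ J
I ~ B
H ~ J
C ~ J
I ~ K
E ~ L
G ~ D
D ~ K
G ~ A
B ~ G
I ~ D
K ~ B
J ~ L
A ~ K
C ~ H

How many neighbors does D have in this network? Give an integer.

3

D is directly tied to G, I, and K. That is 3 neighbors, so the degree of D is 3.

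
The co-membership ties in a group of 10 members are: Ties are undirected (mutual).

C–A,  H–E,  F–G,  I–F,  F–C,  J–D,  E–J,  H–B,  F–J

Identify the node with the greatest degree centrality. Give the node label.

Degrees — A:1, B:1, C:2, D:1, E:2, F:4, G:1, H:2, I:1, J:3.
The maximum is 4, attained only by F.

F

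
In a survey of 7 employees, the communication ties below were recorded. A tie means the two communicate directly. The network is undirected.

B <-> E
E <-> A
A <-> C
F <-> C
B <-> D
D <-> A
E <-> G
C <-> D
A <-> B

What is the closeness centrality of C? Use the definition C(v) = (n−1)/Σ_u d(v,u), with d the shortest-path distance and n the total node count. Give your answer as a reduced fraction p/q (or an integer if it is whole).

3/5

Distances from C: A:1, B:2, D:1, E:2, F:1, G:3. Sum = 10.
n = 7, so closeness = 6/10 = 3/5.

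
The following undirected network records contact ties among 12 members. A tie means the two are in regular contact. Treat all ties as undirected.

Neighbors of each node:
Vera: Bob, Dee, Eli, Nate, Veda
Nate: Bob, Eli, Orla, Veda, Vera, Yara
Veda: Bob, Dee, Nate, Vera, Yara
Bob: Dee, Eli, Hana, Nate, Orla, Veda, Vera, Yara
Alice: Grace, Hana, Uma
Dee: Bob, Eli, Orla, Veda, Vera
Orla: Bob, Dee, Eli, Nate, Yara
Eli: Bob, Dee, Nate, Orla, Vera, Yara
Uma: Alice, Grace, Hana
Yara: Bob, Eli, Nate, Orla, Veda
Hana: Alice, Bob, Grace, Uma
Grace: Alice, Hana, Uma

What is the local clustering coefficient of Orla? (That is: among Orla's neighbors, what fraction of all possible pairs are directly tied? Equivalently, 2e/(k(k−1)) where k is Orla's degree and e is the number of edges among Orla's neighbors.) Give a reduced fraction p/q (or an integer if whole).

Orla's neighbors: Bob, Dee, Eli, Nate, and Yara (k = 5).
Possible neighbor pairs: C(5,2) = 10. Edges among them: Bob–Dee, Bob–Eli, Bob–Nate, Bob–Yara, Dee–Eli, Eli–Nate, Eli–Yara, Nate–Yara → e = 8.
Clustering(Orla) = 8/10 = 4/5.

4/5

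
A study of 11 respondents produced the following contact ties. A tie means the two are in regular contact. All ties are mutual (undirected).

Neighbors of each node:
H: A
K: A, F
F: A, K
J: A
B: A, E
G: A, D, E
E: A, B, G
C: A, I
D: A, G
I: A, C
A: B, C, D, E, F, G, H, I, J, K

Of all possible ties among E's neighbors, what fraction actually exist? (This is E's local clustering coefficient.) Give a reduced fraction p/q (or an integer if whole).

2/3

E's neighbors: A, B, and G (k = 3).
Possible neighbor pairs: C(3,2) = 3. Edges among them: A–B, A–G → e = 2.
Clustering(E) = 2/3.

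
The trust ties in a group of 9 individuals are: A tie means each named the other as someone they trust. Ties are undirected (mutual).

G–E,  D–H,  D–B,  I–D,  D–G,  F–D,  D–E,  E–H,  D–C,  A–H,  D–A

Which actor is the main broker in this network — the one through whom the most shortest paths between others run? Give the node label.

Unnormalized betweenness of each node: A:0, B:0, C:0, D:24, E:1/2, F:0, G:0, H:1/2, I:0.
D has the largest value, 24, making it the main broker — the node through which the most shortest paths run.

D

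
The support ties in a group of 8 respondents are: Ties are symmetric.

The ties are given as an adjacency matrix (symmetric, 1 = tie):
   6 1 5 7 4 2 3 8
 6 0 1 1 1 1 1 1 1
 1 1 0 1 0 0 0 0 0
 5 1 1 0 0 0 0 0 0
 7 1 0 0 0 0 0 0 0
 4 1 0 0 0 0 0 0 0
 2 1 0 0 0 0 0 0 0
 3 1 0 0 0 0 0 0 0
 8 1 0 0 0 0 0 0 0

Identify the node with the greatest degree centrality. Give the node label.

6

Degrees — 1:2, 2:1, 3:1, 4:1, 5:2, 6:7, 7:1, 8:1.
The maximum is 7, attained only by 6.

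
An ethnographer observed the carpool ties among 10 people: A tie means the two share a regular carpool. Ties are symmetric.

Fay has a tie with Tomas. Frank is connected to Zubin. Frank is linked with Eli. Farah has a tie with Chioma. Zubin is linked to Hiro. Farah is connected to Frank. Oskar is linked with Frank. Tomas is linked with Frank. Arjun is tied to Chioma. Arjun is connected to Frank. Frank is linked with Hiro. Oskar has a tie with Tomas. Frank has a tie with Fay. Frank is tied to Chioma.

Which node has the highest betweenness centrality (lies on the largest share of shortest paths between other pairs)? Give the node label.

Unnormalized betweenness of each node: Arjun:0, Chioma:1/2, Eli:0, Farah:0, Fay:0, Frank:30, Hiro:0, Oskar:0, Tomas:1/2, Zubin:0.
Frank has the largest value, 30, making it the main broker — the node through which the most shortest paths run.

Frank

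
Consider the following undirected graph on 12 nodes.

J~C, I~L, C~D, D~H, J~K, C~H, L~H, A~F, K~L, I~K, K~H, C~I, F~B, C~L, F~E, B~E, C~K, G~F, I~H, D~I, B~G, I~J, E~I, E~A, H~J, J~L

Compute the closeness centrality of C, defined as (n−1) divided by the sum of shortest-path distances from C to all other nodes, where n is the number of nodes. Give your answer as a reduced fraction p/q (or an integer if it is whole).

11/21

Distances from C: A:3, B:3, D:1, E:2, F:3, G:4, H:1, I:1, J:1, K:1, L:1. Sum = 21.
n = 12, so closeness = 11/21.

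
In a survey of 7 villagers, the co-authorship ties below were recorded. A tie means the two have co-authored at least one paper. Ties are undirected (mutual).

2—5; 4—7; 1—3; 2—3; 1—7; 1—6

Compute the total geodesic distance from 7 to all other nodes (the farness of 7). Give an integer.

Distances from 7: 1:1, 2:3, 3:2, 4:1, 5:4, 6:2.
Sum = 1 + 3 + 2 + 1 + 4 + 2 = 13.

13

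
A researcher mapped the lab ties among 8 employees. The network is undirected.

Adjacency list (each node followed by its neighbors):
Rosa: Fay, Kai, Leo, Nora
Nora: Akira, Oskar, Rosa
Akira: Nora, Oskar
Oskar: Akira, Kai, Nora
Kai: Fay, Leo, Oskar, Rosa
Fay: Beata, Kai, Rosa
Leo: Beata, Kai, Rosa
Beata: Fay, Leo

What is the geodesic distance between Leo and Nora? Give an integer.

One shortest route is Leo – Rosa – Nora, which uses 2 edges, and Leo and Nora are not directly tied, so nothing shorter exists. So d(Leo,Nora) = 2.

2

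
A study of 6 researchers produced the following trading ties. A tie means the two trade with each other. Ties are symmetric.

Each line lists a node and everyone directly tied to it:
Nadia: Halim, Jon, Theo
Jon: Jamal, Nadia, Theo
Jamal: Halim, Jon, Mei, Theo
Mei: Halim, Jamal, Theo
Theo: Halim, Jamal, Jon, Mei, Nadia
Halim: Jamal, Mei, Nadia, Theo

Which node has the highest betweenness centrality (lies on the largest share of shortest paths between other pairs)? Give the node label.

Theo

Unnormalized betweenness of each node: Halim:5/6, Jamal:5/6, Jon:1/3, Mei:0, Nadia:1/3, Theo:5/3.
Theo has the largest value, 5/3, making it the main broker — the node through which the most shortest paths run.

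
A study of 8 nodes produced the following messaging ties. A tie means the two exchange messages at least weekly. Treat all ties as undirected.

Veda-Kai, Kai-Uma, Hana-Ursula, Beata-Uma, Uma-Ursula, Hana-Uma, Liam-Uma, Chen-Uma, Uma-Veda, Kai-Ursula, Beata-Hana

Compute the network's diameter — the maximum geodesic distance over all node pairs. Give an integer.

2

Eccentricity of each node (its greatest distance to any other): Beata:2, Chen:2, Hana:2, Kai:2, Liam:2, Uma:1, Ursula:2, Veda:2.
The maximum eccentricity is 2, realized for instance by the pair Chen–Hana via Chen – Uma – Hana. So the diameter is 2.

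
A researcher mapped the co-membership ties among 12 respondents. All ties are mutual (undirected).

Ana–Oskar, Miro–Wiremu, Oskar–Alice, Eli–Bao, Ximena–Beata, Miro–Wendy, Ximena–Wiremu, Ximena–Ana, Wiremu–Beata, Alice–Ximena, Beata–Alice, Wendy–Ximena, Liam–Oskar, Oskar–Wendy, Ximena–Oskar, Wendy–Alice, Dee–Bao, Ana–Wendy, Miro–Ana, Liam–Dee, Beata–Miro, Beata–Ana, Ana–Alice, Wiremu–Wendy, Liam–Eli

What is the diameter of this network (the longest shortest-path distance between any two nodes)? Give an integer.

Eccentricity of each node (its greatest distance to any other): Alice:4, Ana:4, Bao:5, Beata:5, Dee:4, Eli:4, Liam:3, Miro:5, Oskar:3, Wendy:4, Wiremu:5, Ximena:4.
The maximum eccentricity is 5, realized for instance by the pair Bao–Wiremu via Bao – Eli – Liam – Oskar – Wendy – Wiremu. So the diameter is 5.

5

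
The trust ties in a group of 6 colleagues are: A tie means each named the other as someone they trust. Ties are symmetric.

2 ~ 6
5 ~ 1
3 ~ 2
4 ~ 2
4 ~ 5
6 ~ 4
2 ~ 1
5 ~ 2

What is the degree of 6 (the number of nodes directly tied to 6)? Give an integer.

2

6 is directly tied to 2 and 4. That is 2 neighbors, so the degree of 6 is 2.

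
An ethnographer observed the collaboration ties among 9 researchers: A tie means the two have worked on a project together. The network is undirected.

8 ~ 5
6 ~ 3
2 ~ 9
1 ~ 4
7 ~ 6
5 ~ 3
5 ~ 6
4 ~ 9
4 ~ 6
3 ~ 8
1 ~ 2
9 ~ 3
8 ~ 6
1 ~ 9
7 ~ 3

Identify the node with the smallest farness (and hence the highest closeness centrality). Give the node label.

3

Farness (sum of distances to all others) for each node — 1:16, 2:18, 3:11, 4:13, 5:15, 6:12, 7:16, 8:15, 9:12.
The smallest farness is 11, for 3, so 3 has the highest closeness.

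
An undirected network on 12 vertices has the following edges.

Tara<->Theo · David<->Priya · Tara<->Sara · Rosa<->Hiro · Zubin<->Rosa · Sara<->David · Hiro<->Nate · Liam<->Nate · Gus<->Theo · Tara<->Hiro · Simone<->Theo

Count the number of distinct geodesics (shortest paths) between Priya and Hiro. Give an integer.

1

The shortest distance is 4, and the only length-4 path is Priya–David–Sara–Tara–Hiro. So there is exactly 1 shortest path.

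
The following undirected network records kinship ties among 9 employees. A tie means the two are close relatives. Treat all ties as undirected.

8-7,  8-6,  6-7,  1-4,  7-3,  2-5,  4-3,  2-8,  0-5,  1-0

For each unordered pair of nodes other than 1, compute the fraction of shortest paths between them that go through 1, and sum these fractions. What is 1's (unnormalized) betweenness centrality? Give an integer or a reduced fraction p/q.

Pairs whose geodesics pass through 1 — 2–4: 1/2; 5–4: 1; 5–3: 1/2; 0–4: 1; 0–3: 1; 0–7: 1/2.
All other pairs contribute 0.
Summing the contributions gives betweenness(1) = 9/2.

9/2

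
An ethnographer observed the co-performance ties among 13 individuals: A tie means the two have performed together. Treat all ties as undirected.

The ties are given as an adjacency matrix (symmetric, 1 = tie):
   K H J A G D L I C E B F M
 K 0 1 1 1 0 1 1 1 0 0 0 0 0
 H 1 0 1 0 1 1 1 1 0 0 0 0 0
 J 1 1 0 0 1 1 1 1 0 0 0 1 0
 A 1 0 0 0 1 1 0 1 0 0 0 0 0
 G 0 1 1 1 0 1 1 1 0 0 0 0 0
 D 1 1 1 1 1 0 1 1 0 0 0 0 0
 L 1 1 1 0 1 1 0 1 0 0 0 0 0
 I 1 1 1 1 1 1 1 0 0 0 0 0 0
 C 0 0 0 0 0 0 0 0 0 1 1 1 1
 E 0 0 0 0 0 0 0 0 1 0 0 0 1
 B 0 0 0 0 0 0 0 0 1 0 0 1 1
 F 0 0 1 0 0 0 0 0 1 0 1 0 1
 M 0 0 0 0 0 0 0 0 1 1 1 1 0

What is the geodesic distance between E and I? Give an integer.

One shortest route is E – C – F – J – I, which uses 4 edges, and at distance 3 from E we only reach {J}, which does not include I. So d(E,I) = 4.

4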